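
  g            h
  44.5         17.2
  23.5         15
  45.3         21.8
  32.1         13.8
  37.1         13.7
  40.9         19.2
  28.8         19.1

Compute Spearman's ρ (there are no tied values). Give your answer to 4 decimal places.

0.5000

Rank g: 6, 1, 7, 3, 4, 5, 2
Rank h: 4, 3, 7, 2, 1, 6, 5
d = rank(g) − rank(h): 2, -2, 0, 1, 3, -1, -3; Σd² = 28
ρ = 1 − 6Σd² / [n(n²−1)] = 1 − 6×28 / (7×48) = 1 − 168/336 ≈ 0.5000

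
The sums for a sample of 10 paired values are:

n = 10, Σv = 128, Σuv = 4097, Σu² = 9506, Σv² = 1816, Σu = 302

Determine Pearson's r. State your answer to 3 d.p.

0.884

r = (nΣuv − ΣuΣv) / √[(nΣu² − (Σu)²)(nΣv² − (Σv)²)]
Numerator: 10×4097 − 302×128 = 2314
Denominator: √[(95060 − 91204)(18160 − 16384)] = √[3856 × 1776] = 2616.9173
r = 2314 / 2616.9173 ≈ 0.884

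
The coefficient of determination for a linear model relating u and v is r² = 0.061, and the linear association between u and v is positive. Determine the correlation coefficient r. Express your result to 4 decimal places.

|r| = √0.061 = 0.2470
The association is positive, so r = 0.2470.

0.2470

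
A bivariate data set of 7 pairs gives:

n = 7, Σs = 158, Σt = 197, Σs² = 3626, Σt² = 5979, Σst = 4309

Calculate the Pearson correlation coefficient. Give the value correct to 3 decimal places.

r = (nΣst − ΣsΣt) / √[(nΣs² − (Σs)²)(nΣt² − (Σt)²)]
Numerator: 7×4309 − 158×197 = -963
Denominator: √[(25382 − 24964)(41853 − 38809)] = √[418 × 3044] = 1128.0035
r = -963 / 1128.0035 ≈ -0.854

-0.854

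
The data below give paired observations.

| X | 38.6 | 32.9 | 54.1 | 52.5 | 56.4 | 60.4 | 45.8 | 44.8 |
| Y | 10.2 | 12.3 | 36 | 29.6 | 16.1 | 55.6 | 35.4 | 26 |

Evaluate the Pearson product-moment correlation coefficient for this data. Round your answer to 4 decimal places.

n = 8, ΣX = 385.5, ΣY = 221.2, ΣX² = 19189.23, ΣY² = 7707.22, ΣXY = 11352.39
nΣXY − ΣXΣY = 90819.12 − 85272.6 = 5546.52
nΣX² − (ΣX)² = 153513.84 − 148610.25 = 4903.59; nΣY² − (ΣY)² = 61657.76 − 48929.44 = 12728.32
r = 5546.52 / √(4903.59 × 12728.32) = 5546.52 / 7900.2824 ≈ 0.7021

0.7021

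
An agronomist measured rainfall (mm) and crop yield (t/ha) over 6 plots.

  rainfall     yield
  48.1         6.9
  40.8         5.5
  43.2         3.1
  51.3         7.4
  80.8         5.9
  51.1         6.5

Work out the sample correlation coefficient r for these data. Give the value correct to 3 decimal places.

0.215

n = 6, Σx = 315.3, Σy = 35.3, Σx² = 17616.03, Σy² = 219.29, Σxy = 1878.7
nΣxy − ΣxΣy = 11272.2 − 11130.09 = 142.11
nΣx² − (Σx)² = 105696.18 − 99414.09 = 6282.09; nΣy² − (Σy)² = 1315.74 − 1246.09 = 69.65
r = 142.11 / √(6282.09 × 69.65) = 142.11 / 661.4738 ≈ 0.215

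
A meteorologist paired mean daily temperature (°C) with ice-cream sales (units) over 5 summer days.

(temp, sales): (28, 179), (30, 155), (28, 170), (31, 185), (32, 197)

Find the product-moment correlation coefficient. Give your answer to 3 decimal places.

0.514

n = 5, Σx = 149, Σy = 886, Σx² = 4453, Σy² = 158000, Σxy = 26461
nΣxy − ΣxΣy = 132305 − 132014 = 291
nΣx² − (Σx)² = 22265 − 22201 = 64; nΣy² − (Σy)² = 790000 − 784996 = 5004
r = 291 / √(64 × 5004) = 291 / 565.9117 ≈ 0.514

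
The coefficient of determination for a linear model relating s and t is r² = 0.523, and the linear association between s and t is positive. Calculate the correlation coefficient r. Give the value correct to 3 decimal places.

0.723

|r| = √0.523 = 0.723
The association is positive, so r = 0.723.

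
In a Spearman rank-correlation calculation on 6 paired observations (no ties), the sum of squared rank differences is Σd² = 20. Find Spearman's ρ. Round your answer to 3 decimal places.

0.429

ρ = 1 − 6Σd² / [n(n²−1)] = 1 − 6×20 / (6×35)
  = 1 − 120/210 = 1 − 0.5714 ≈ 0.429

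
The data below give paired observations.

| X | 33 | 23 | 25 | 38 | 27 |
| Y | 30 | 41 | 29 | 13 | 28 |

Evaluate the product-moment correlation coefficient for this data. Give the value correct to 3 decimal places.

-0.847

n = 5, ΣX = 146, ΣY = 141, ΣX² = 4416, ΣY² = 4375, ΣXY = 3908
nΣXY − ΣXΣY = 19540 − 20586 = -1046
nΣX² − (ΣX)² = 22080 − 21316 = 764; nΣY² − (ΣY)² = 21875 − 19881 = 1994
r = -1046 / √(764 × 1994) = -1046 / 1234.2674 ≈ -0.847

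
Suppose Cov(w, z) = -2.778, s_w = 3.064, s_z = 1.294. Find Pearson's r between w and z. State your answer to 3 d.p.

-0.701

r = Cov(w,z) / (s_w · s_z) = -2.778 / (3.064 × 1.294)
  = -2.778 / 3.9648 ≈ -0.701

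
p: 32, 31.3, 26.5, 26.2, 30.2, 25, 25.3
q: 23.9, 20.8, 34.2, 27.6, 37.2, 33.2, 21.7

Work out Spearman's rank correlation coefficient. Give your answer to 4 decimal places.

Rank p: 7, 6, 4, 3, 5, 1, 2
Rank q: 3, 1, 6, 4, 7, 5, 2
d = rank(p) − rank(q): 4, 5, -2, -1, -2, -4, 0; Σd² = 66
ρ = 1 − 6Σd² / [n(n²−1)] = 1 − 6×66 / (7×48) = 1 − 396/336 ≈ -0.1786

-0.1786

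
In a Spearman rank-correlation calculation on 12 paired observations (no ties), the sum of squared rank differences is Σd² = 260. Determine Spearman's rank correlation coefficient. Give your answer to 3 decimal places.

0.091

ρ = 1 − 6Σd² / [n(n²−1)] = 1 − 6×260 / (12×143)
  = 1 − 1560/1716 = 1 − 0.9091 ≈ 0.091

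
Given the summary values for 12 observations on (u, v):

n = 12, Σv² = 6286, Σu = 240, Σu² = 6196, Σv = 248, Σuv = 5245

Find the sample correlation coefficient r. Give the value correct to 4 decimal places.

0.2239

r = (nΣuv − ΣuΣv) / √[(nΣu² − (Σu)²)(nΣv² − (Σv)²)]
Numerator: 12×5245 − 240×248 = 3420
Denominator: √[(74352 − 57600)(75432 − 61504)] = √[16752 × 13928] = 15274.8766
r = 3420 / 15274.8766 ≈ 0.2239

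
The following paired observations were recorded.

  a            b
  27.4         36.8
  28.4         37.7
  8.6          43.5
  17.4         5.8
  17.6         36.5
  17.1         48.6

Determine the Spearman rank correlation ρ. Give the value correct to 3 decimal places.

-0.371

Rank a: 5, 6, 1, 3, 4, 2
Rank b: 3, 4, 5, 1, 2, 6
d = rank(a) − rank(b): 2, 2, -4, 2, 2, -4; Σd² = 48
ρ = 1 − 6Σd² / [n(n²−1)] = 1 − 6×48 / (6×35) = 1 − 288/210 ≈ -0.371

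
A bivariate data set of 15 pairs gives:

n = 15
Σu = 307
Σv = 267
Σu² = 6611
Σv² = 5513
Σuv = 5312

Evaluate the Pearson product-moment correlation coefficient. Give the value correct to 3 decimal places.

r = (nΣuv − ΣuΣv) / √[(nΣu² − (Σu)²)(nΣv² − (Σv)²)]
Numerator: 15×5312 − 307×267 = -2289
Denominator: √[(99165 − 94249)(82695 − 71289)] = √[4916 × 11406] = 7488.1170
r = -2289 / 7488.1170 ≈ -0.306

-0.306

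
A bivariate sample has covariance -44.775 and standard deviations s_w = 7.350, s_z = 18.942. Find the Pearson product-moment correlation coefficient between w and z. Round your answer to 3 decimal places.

r = Cov(w,z) / (s_w · s_z) = -44.775 / (7.350 × 18.942)
  = -44.775 / 139.2237 ≈ -0.322

-0.322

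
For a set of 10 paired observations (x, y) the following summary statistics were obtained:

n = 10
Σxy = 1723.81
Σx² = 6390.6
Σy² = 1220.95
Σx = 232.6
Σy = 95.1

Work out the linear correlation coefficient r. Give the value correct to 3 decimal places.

r = (nΣxy − ΣxΣy) / √[(nΣx² − (Σx)²)(nΣy² − (Σy)²)]
Numerator: 10×1723.81 − 232.6×95.1 = -4882.16
Denominator: √[(63906 − 54102.76)(12209.5 − 9044.01)] = √[9803.24 × 3165.49] = 5570.6425
r = -4882.16 / 5570.6425 ≈ -0.876

-0.876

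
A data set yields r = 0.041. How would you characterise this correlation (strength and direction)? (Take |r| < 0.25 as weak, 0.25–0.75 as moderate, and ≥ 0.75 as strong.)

r = 0.041 > 0 so the relationship is positive.
|r| = 0.041, which falls in the weak range.

weak positive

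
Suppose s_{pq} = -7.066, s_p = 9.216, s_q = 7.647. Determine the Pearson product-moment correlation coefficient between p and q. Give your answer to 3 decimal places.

r = Cov(p,q) / (s_p · s_q) = -7.066 / (9.216 × 7.647)
  = -7.066 / 70.4748 ≈ -0.100

-0.100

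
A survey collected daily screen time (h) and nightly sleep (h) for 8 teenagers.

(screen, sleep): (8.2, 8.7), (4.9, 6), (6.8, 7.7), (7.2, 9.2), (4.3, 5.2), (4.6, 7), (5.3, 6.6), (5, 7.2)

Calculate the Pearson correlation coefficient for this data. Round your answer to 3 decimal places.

0.873

n = 8, Σx = 46.3, Σy = 57.6, Σx² = 282.07, Σy² = 427.06, Σxy = 344.88
nΣxy − ΣxΣy = 2759.04 − 2666.88 = 92.16
nΣx² − (Σx)² = 2256.56 − 2143.69 = 112.87; nΣy² − (Σy)² = 3416.48 − 3317.76 = 98.72
r = 92.16 / √(112.87 × 98.72) = 92.16 / 105.5582 ≈ 0.873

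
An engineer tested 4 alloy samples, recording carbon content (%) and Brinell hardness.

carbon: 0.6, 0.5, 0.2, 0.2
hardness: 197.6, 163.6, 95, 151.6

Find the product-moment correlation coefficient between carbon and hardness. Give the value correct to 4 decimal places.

n = 4, Σx = 1.5, Σy = 607.8, Σx² = 0.69, Σy² = 97818.28, Σxy = 249.68
nΣxy − ΣxΣy = 998.72 − 911.7 = 87.02
nΣx² − (Σx)² = 2.76 − 2.25 = 0.51; nΣy² − (Σy)² = 391273.12 − 369420.84 = 21852.28
r = 87.02 / √(0.51 × 21852.28) = 87.02 / 105.5683 ≈ 0.8243

0.8243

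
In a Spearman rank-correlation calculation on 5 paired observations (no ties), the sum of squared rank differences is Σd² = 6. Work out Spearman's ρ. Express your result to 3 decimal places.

ρ = 1 − 6Σd² / [n(n²−1)] = 1 − 6×6 / (5×24)
  = 1 − 36/120 = 1 − 0.3000 ≈ 0.700

0.700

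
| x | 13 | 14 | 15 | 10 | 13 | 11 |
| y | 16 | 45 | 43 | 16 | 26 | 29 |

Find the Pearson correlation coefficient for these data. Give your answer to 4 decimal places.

n = 6, Σx = 76, Σy = 175, Σx² = 980, Σy² = 5903, Σxy = 2300
nΣxy − ΣxΣy = 13800 − 13300 = 500
nΣx² − (Σx)² = 5880 − 5776 = 104; nΣy² − (Σy)² = 35418 − 30625 = 4793
r = 500 / √(104 × 4793) = 500 / 706.0255 ≈ 0.7082

0.7082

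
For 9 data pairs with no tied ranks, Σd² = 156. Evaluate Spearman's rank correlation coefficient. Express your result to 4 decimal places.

ρ = 1 − 6Σd² / [n(n²−1)] = 1 − 6×156 / (9×80)
  = 1 − 936/720 = 1 − 1.30000 ≈ -0.3000

-0.3000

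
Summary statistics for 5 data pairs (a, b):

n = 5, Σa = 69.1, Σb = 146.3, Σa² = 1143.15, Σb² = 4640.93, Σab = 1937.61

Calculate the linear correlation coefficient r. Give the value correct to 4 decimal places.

-0.3236

r = (nΣab − ΣaΣb) / √[(nΣa² − (Σa)²)(nΣb² − (Σb)²)]
Numerator: 5×1937.61 − 69.1×146.3 = -421.28
Denominator: √[(5715.75 − 4774.81)(23204.65 − 21403.69)] = √[940.94 × 1800.96] = 1301.7662
r = -421.28 / 1301.7662 ≈ -0.3236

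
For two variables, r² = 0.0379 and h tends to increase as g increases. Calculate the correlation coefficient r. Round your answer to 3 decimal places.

0.195

|r| = √0.0379 = 0.195
The association is positive, so r = 0.195.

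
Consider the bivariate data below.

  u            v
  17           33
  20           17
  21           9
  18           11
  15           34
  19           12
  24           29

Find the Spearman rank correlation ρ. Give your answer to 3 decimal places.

-0.500

Rank u: 2, 5, 6, 3, 1, 4, 7
Rank v: 6, 4, 1, 2, 7, 3, 5
d = rank(u) − rank(v): -4, 1, 5, 1, -6, 1, 2; Σd² = 84
ρ = 1 − 6Σd² / [n(n²−1)] = 1 − 6×84 / (7×48) = 1 − 504/336 ≈ -0.500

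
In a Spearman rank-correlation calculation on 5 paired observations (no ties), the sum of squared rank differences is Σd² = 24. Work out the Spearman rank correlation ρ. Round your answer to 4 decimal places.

-0.2000

ρ = 1 − 6Σd² / [n(n²−1)] = 1 − 6×24 / (5×24)
  = 1 − 144/120 = 1 − 1.20000 ≈ -0.2000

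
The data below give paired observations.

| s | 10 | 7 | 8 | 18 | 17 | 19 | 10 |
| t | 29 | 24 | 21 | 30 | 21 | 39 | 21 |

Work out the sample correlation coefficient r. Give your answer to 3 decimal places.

n = 7, Σs = 89, Σt = 185, Σs² = 1287, Σt² = 5161, Σst = 2474
nΣst − ΣsΣt = 17318 − 16465 = 853
nΣs² − (Σs)² = 9009 − 7921 = 1088; nΣt² − (Σt)² = 36127 − 34225 = 1902
r = 853 / √(1088 × 1902) = 853 / 1438.5326 ≈ 0.593

0.593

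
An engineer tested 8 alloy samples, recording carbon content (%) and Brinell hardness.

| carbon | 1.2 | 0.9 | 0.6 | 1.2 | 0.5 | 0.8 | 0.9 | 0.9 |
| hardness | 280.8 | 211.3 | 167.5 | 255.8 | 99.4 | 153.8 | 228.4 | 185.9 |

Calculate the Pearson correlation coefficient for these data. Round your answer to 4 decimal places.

n = 8, Σx = 7, Σy = 1582.9, Σx² = 6.56, Σy² = 337246.39, Σxy = 1480.2
nΣxy − ΣxΣy = 11841.6 − 11080.3 = 761.3
nΣx² − (Σx)² = 52.48 − 49 = 3.48; nΣy² − (Σy)² = 2697971.12 − 2505572.41 = 192398.71
r = 761.3 / √(3.48 × 192398.71) = 761.3 / 818.2588 ≈ 0.9304

0.9304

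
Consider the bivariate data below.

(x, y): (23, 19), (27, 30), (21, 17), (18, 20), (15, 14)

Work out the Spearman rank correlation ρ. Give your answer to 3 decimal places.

0.700

Rank x: 4, 5, 3, 2, 1
Rank y: 3, 5, 2, 4, 1
d = rank(x) − rank(y): 1, 0, 1, -2, 0; Σd² = 6
ρ = 1 − 6Σd² / [n(n²−1)] = 1 − 6×6 / (5×24) = 1 − 36/120 ≈ 0.700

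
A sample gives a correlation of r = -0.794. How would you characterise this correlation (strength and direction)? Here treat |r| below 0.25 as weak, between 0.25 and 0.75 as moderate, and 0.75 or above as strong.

strong negative

r = -0.794 < 0 so the relationship is negative.
|r| = 0.794, which falls in the strong range.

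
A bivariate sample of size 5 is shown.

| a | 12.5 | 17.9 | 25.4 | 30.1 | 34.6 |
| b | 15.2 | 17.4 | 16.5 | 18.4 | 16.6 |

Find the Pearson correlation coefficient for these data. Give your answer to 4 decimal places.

n = 5, Σa = 120.5, Σb = 84.1, Σa² = 3224.99, Σb² = 1420.17, Σab = 2048.76
nΣab − ΣaΣb = 10243.8 − 10134.05 = 109.75
nΣa² − (Σa)² = 16124.95 − 14520.25 = 1604.7; nΣb² − (Σb)² = 7100.85 − 7072.81 = 28.04
r = 109.75 / √(1604.7 × 28.04) = 109.75 / 212.1221 ≈ 0.5174

0.5174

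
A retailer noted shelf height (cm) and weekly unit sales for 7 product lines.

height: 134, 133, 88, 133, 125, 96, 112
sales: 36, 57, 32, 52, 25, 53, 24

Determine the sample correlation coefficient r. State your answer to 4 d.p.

n = 7, Σx = 821, Σy = 279, Σx² = 98463, Σy² = 12283, Σxy = 33038
nΣxy − ΣxΣy = 231266 − 229059 = 2207
nΣx² − (Σx)² = 689241 − 674041 = 15200; nΣy² − (Σy)² = 85981 − 77841 = 8140
r = 2207 / √(15200 × 8140) = 2207 / 11123.3089 ≈ 0.1984

0.1984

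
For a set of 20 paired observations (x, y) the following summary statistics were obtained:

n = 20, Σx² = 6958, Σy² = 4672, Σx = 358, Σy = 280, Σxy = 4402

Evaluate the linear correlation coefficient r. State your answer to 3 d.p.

r = (nΣxy − ΣxΣy) / √[(nΣx² − (Σx)²)(nΣy² − (Σy)²)]
Numerator: 20×4402 − 358×280 = -12200
Denominator: √[(139160 − 128164)(93440 − 78400)] = √[10996 × 15040] = 12860.0093
r = -12200 / 12860.0093 ≈ -0.949

-0.949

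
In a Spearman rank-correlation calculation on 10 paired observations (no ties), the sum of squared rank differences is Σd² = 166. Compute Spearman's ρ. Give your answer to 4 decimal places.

ρ = 1 − 6Σd² / [n(n²−1)] = 1 − 6×166 / (10×99)
  = 1 − 996/990 = 1 − 1.00606 ≈ -0.0061

-0.0061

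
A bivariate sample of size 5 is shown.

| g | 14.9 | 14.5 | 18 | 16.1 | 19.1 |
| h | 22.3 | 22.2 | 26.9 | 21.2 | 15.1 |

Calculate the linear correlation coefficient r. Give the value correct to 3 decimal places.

-0.332

n = 5, Σg = 82.6, Σh = 107.7, Σg² = 1380.28, Σh² = 2391.19, Σgh = 1768.1
nΣgh − ΣgΣh = 8840.5 − 8896.02 = -55.52
nΣg² − (Σg)² = 6901.4 − 6822.76 = 78.64; nΣh² − (Σh)² = 11955.95 − 11599.29 = 356.66
r = -55.52 / √(78.64 × 356.66) = -55.52 / 167.4746 ≈ -0.332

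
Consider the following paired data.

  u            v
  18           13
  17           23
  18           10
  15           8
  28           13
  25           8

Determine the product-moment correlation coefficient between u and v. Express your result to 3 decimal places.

-0.164

n = 6, Σu = 121, Σv = 75, Σu² = 2571, Σv² = 1095, Σuv = 1489
nΣuv − ΣuΣv = 8934 − 9075 = -141
nΣu² − (Σu)² = 15426 − 14641 = 785; nΣv² − (Σv)² = 6570 − 5625 = 945
r = -141 / √(785 × 945) = -141 / 861.2926 ≈ -0.164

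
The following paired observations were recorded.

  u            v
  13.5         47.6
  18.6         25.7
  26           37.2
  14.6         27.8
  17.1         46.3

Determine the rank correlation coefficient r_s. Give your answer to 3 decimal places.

-0.500

Rank u: 1, 4, 5, 2, 3
Rank v: 5, 1, 3, 2, 4
d = rank(u) − rank(v): -4, 3, 2, 0, -1; Σd² = 30
ρ = 1 − 6Σd² / [n(n²−1)] = 1 − 6×30 / (5×24) = 1 − 180/120 ≈ -0.500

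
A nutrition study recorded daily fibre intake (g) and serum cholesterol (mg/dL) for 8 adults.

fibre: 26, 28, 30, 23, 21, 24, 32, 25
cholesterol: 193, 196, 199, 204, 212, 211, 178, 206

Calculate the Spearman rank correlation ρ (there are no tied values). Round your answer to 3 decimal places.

-0.833

Rank fibre: 5, 6, 7, 2, 1, 3, 8, 4
Rank cholesterol: 2, 3, 4, 5, 8, 7, 1, 6
d = rank(fibre) − rank(cholesterol): 3, 3, 3, -3, -7, -4, 7, -2; Σd² = 154
ρ = 1 − 6Σd² / [n(n²−1)] = 1 − 6×154 / (8×63) = 1 − 924/504 ≈ -0.833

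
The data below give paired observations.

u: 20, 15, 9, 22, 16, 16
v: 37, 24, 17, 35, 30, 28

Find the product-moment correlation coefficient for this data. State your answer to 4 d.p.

n = 6, Σu = 98, Σv = 171, Σu² = 1702, Σv² = 5143, Σuv = 2951
nΣuv − ΣuΣv = 17706 − 16758 = 948
nΣu² − (Σu)² = 10212 − 9604 = 608; nΣv² − (Σv)² = 30858 − 29241 = 1617
r = 948 / √(608 × 1617) = 948 / 991.5321 ≈ 0.9561

0.9561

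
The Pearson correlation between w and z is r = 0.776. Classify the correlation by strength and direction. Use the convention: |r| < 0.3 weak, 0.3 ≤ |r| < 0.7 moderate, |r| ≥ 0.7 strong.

strong positive

r = 0.776 > 0 so the relationship is positive.
|r| = 0.776, which falls in the strong range.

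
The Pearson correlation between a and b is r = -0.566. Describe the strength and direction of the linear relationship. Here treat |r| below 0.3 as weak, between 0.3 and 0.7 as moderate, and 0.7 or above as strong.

moderate negative

r = -0.566 < 0 so the relationship is negative.
|r| = 0.566, which falls in the moderate range.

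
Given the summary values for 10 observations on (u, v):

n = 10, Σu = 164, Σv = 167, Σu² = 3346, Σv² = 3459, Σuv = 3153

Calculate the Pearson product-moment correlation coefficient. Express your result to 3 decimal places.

r = (nΣuv − ΣuΣv) / √[(nΣu² − (Σu)²)(nΣv² − (Σv)²)]
Numerator: 10×3153 − 164×167 = 4142
Denominator: √[(33460 − 26896)(34590 − 27889)] = √[6564 × 6701] = 6632.1463
r = 4142 / 6632.1463 ≈ 0.625

0.625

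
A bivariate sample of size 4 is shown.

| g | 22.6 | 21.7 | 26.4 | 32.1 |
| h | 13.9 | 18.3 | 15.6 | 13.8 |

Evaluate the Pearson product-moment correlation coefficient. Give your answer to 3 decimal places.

n = 4, Σg = 102.8, Σh = 61.6, Σg² = 2709.02, Σh² = 961.9, Σgh = 1566.07
nΣgh − ΣgΣh = 6264.28 − 6332.48 = -68.2
nΣg² − (Σg)² = 10836.08 − 10567.84 = 268.24; nΣh² − (Σh)² = 3847.6 − 3794.56 = 53.04
r = -68.2 / √(268.24 × 53.04) = -68.2 / 119.2789 ≈ -0.572

-0.572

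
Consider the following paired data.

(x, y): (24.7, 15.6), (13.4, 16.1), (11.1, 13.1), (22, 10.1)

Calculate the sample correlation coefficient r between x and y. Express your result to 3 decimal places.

n = 4, Σx = 71.2, Σy = 54.9, Σx² = 1396.86, Σy² = 776.19, Σxy = 968.67
nΣxy − ΣxΣy = 3874.68 − 3908.88 = -34.2
nΣx² − (Σx)² = 5587.44 − 5069.44 = 518; nΣy² − (Σy)² = 3104.76 − 3014.01 = 90.75
r = -34.2 / √(518 × 90.75) = -34.2 / 216.8144 ≈ -0.158

-0.158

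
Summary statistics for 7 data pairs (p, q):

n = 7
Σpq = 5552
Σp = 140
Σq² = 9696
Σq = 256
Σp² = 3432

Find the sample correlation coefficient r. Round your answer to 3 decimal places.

0.941

r = (nΣpq − ΣpΣq) / √[(nΣp² − (Σp)²)(nΣq² − (Σq)²)]
Numerator: 7×5552 − 140×256 = 3024
Denominator: √[(24024 − 19600)(67872 − 65536)] = √[4424 × 2336] = 3214.7261
r = 3024 / 3214.7261 ≈ 0.941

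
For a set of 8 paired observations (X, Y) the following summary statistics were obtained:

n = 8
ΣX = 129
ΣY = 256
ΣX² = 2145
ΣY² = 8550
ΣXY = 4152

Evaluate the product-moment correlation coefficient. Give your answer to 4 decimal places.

r = (nΣXY − ΣXΣY) / √[(nΣX² − (ΣX)²)(nΣY² − (ΣY)²)]
Numerator: 8×4152 − 129×256 = 192
Denominator: √[(17160 − 16641)(68400 − 65536)] = √[519 × 2864] = 1219.1866
r = 192 / 1219.1866 ≈ 0.1575

0.1575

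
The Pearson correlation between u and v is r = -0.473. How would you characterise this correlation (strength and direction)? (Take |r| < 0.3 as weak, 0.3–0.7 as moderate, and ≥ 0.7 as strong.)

moderate negative

r = -0.473 < 0 so the relationship is negative.
|r| = 0.473, which falls in the moderate range.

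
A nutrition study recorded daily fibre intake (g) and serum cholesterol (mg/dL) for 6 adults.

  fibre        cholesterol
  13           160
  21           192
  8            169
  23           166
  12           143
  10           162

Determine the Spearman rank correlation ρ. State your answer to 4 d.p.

Rank fibre: 4, 5, 1, 6, 3, 2
Rank cholesterol: 2, 6, 5, 4, 1, 3
d = rank(fibre) − rank(cholesterol): 2, -1, -4, 2, 2, -1; Σd² = 30
ρ = 1 − 6Σd² / [n(n²−1)] = 1 − 6×30 / (6×35) = 1 − 180/210 ≈ 0.1429

0.1429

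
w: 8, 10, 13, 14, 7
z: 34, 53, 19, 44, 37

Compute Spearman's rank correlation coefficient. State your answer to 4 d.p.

0.1000

Rank w: 2, 3, 4, 5, 1
Rank z: 2, 5, 1, 4, 3
d = rank(w) − rank(z): 0, -2, 3, 1, -2; Σd² = 18
ρ = 1 − 6Σd² / [n(n²−1)] = 1 − 6×18 / (5×24) = 1 − 108/120 ≈ 0.1000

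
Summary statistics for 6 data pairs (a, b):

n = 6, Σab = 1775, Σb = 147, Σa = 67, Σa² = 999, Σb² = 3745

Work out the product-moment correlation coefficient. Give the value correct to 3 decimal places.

0.704

r = (nΣab − ΣaΣb) / √[(nΣa² − (Σa)²)(nΣb² − (Σb)²)]
Numerator: 6×1775 − 67×147 = 801
Denominator: √[(5994 − 4489)(22470 − 21609)] = √[1505 × 861] = 1138.3343
r = 801 / 1138.3343 ≈ 0.704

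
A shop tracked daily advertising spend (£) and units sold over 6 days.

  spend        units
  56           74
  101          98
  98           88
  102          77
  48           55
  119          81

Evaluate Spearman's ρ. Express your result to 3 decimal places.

0.543

Rank spend: 2, 4, 3, 5, 1, 6
Rank units: 2, 6, 5, 3, 1, 4
d = rank(spend) − rank(units): 0, -2, -2, 2, 0, 2; Σd² = 16
ρ = 1 − 6Σd² / [n(n²−1)] = 1 − 6×16 / (6×35) = 1 − 96/210 ≈ 0.543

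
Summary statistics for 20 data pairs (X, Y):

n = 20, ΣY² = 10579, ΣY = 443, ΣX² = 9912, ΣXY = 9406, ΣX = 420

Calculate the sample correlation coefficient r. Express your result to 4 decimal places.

0.1126

r = (nΣXY − ΣXΣY) / √[(nΣX² − (ΣX)²)(nΣY² − (ΣY)²)]
Numerator: 20×9406 − 420×443 = 2060
Denominator: √[(198240 − 176400)(211580 − 196249)] = √[21840 × 15331] = 18298.3344
r = 2060 / 18298.3344 ≈ 0.1126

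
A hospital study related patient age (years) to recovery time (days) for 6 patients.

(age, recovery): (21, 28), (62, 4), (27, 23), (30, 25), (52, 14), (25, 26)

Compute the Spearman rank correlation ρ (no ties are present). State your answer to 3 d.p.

-0.943

Rank age: 1, 6, 3, 4, 5, 2
Rank recovery: 6, 1, 3, 4, 2, 5
d = rank(age) − rank(recovery): -5, 5, 0, 0, 3, -3; Σd² = 68
ρ = 1 − 6Σd² / [n(n²−1)] = 1 − 6×68 / (6×35) = 1 − 408/210 ≈ -0.943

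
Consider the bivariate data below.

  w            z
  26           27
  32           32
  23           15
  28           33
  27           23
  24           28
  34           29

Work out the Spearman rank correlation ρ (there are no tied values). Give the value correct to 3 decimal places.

Rank w: 3, 6, 1, 5, 4, 2, 7
Rank z: 3, 6, 1, 7, 2, 4, 5
d = rank(w) − rank(z): 0, 0, 0, -2, 2, -2, 2; Σd² = 16
ρ = 1 − 6Σd² / [n(n²−1)] = 1 − 6×16 / (7×48) = 1 − 96/336 ≈ 0.714

0.714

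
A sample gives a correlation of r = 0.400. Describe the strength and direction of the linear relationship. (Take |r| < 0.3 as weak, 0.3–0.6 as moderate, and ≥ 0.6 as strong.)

r = 0.400 > 0 so the relationship is positive.
|r| = 0.400, which falls in the moderate range.

moderate positive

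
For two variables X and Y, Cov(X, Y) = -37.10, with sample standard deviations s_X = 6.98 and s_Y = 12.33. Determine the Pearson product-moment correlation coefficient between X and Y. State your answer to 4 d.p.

r = Cov(X,Y) / (s_X · s_Y) = -37.10 / (6.98 × 12.33)
  = -37.10 / 86.0634 ≈ -0.4311

-0.4311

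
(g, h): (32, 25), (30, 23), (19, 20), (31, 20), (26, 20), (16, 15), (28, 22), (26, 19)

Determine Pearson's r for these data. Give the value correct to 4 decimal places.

n = 8, Σg = 208, Σh = 164, Σg² = 5638, Σh² = 3424, Σgh = 4360
nΣgh − ΣgΣh = 34880 − 34112 = 768
nΣg² − (Σg)² = 45104 − 43264 = 1840; nΣh² − (Σh)² = 27392 − 26896 = 496
r = 768 / √(1840 × 496) = 768 / 955.3219 ≈ 0.8039

0.8039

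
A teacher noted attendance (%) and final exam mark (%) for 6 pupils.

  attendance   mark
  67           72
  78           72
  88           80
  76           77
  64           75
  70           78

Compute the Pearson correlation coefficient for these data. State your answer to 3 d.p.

0.503

n = 6, Σx = 443, Σy = 454, Σx² = 33089, Σy² = 34406, Σxy = 33592
nΣxy − ΣxΣy = 201552 − 201122 = 430
nΣx² − (Σx)² = 198534 − 196249 = 2285; nΣy² − (Σy)² = 206436 − 206116 = 320
r = 430 / √(2285 × 320) = 430 / 855.1023 ≈ 0.503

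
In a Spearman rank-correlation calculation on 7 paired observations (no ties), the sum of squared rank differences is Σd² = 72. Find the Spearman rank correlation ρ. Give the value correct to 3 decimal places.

ρ = 1 − 6Σd² / [n(n²−1)] = 1 − 6×72 / (7×48)
  = 1 − 432/336 = 1 − 1.2857 ≈ -0.286

-0.286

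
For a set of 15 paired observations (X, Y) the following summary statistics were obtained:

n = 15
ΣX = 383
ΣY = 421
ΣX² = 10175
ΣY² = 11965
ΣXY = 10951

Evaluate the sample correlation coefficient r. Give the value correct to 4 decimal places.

r = (nΣXY − ΣXΣY) / √[(nΣX² − (ΣX)²)(nΣY² − (ΣY)²)]
Numerator: 15×10951 − 383×421 = 3022
Denominator: √[(152625 − 146689)(179475 − 177241)] = √[5936 × 2234] = 3641.5689
r = 3022 / 3641.5689 ≈ 0.8299

0.8299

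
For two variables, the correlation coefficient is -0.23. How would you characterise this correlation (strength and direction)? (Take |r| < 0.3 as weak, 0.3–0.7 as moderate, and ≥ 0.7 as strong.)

weak negative

r = -0.23 < 0 so the relationship is negative.
|r| = 0.23, which falls in the weak range.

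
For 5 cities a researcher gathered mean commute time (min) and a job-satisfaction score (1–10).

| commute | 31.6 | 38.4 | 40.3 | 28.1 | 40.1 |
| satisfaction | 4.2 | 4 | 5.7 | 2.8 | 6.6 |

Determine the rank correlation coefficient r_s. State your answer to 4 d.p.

0.8000

Rank commute: 2, 3, 5, 1, 4
Rank satisfaction: 3, 2, 4, 1, 5
d = rank(commute) − rank(satisfaction): -1, 1, 1, 0, -1; Σd² = 4
ρ = 1 − 6Σd² / [n(n²−1)] = 1 − 6×4 / (5×24) = 1 − 24/120 ≈ 0.8000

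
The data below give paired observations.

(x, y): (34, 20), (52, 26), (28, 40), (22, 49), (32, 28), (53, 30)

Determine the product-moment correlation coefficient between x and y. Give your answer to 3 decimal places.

n = 6, Σx = 221, Σy = 193, Σx² = 8961, Σy² = 6761, Σxy = 6716
nΣxy − ΣxΣy = 40296 − 42653 = -2357
nΣx² − (Σx)² = 53766 − 48841 = 4925; nΣy² − (Σy)² = 40566 − 37249 = 3317
r = -2357 / √(4925 × 3317) = -2357 / 4041.8096 ≈ -0.583

-0.583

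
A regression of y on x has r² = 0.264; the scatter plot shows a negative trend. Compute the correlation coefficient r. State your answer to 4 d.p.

-0.5138

|r| = √0.264 = 0.5138
The association is negative, so r = −0.5138.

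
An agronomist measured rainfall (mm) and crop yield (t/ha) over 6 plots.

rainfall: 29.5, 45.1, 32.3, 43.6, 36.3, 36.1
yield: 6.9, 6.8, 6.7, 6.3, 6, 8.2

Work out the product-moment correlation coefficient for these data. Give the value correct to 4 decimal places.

-0.1846

n = 6, Σx = 222.9, Σy = 40.9, Σx² = 8469.41, Σy² = 281.67, Σxy = 1515.14
nΣxy − ΣxΣy = 9090.84 − 9116.61 = -25.77
nΣx² − (Σx)² = 50816.46 − 49684.41 = 1132.05; nΣy² − (Σy)² = 1690.02 − 1672.81 = 17.21
r = -25.77 / √(1132.05 × 17.21) = -25.77 / 139.5800 ≈ -0.1846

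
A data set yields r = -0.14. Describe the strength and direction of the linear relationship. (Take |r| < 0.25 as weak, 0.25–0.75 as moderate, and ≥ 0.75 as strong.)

weak negative

r = -0.14 < 0 so the relationship is negative.
|r| = 0.14, which falls in the weak range.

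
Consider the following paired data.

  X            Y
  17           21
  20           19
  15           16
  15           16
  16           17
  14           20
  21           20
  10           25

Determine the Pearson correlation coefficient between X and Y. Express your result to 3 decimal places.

n = 8, ΣX = 128, ΣY = 154, ΣX² = 2132, ΣY² = 3028, ΣXY = 2439
nΣXY − ΣXΣY = 19512 − 19712 = -200
nΣX² − (ΣX)² = 17056 − 16384 = 672; nΣY² − (ΣY)² = 24224 − 23716 = 508
r = -200 / √(672 × 508) = -200 / 584.2739 ≈ -0.342

-0.342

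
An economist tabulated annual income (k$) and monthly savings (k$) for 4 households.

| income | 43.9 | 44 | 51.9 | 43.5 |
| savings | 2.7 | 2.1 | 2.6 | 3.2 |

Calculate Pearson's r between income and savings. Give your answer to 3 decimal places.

-0.123

n = 4, Σx = 183.3, Σy = 10.6, Σx² = 8449.07, Σy² = 28.7, Σxy = 485.07
nΣxy − ΣxΣy = 1940.28 − 1942.98 = -2.7
nΣx² − (Σx)² = 33796.28 − 33598.89 = 197.39; nΣy² − (Σy)² = 114.8 − 112.36 = 2.44
r = -2.7 / √(197.39 × 2.44) = -2.7 / 21.9461 ≈ -0.123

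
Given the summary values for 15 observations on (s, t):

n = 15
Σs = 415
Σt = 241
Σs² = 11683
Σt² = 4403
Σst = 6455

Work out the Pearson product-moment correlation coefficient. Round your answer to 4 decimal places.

r = (nΣst − ΣsΣt) / √[(nΣs² − (Σs)²)(nΣt² − (Σt)²)]
Numerator: 15×6455 − 415×241 = -3190
Denominator: √[(175245 − 172225)(66045 − 58081)] = √[3020 × 7964] = 4904.2104
r = -3190 / 4904.2104 ≈ -0.6505

-0.6505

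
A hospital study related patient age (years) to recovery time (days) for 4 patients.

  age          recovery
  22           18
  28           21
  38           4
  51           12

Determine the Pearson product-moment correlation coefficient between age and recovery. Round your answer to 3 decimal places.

-0.572

n = 4, Σx = 139, Σy = 55, Σx² = 5313, Σy² = 925, Σxy = 1748
nΣxy − ΣxΣy = 6992 − 7645 = -653
nΣx² − (Σx)² = 21252 − 19321 = 1931; nΣy² − (Σy)² = 3700 − 3025 = 675
r = -653 / √(1931 × 675) = -653 / 1141.6764 ≈ -0.572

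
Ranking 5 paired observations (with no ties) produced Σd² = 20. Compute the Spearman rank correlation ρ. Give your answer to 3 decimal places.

0.000

ρ = 1 − 6Σd² / [n(n²−1)] = 1 − 6×20 / (5×24)
  = 1 − 120/120 = 1 − 1.0000 ≈ 0.000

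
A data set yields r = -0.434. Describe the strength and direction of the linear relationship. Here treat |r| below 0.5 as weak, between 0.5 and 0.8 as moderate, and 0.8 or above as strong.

r = -0.434 < 0 so the relationship is negative.
|r| = 0.434, which falls in the weak range.

weak negative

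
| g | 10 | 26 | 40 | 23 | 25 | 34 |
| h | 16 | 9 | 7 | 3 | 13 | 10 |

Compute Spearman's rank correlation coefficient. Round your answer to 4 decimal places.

-0.3714

Rank g: 1, 4, 6, 2, 3, 5
Rank h: 6, 3, 2, 1, 5, 4
d = rank(g) − rank(h): -5, 1, 4, 1, -2, 1; Σd² = 48
ρ = 1 − 6Σd² / [n(n²−1)] = 1 − 6×48 / (6×35) = 1 − 288/210 ≈ -0.3714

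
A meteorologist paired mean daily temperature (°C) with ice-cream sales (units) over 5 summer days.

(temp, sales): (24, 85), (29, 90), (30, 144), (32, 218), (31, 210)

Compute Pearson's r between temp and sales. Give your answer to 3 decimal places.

0.815

n = 5, Σx = 146, Σy = 747, Σx² = 4302, Σy² = 127685, Σxy = 22456
nΣxy − ΣxΣy = 112280 − 109062 = 3218
nΣx² − (Σx)² = 21510 − 21316 = 194; nΣy² − (Σy)² = 638425 − 558009 = 80416
r = 3218 / √(194 × 80416) = 3218 / 3949.7727 ≈ 0.815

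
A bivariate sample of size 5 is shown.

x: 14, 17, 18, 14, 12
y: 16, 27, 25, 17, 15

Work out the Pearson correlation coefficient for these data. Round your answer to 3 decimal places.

0.935

n = 5, Σx = 75, Σy = 100, Σx² = 1149, Σy² = 2124, Σxy = 1551
nΣxy − ΣxΣy = 7755 − 7500 = 255
nΣx² − (Σx)² = 5745 − 5625 = 120; nΣy² − (Σy)² = 10620 − 10000 = 620
r = 255 / √(120 × 620) = 255 / 272.7636 ≈ 0.935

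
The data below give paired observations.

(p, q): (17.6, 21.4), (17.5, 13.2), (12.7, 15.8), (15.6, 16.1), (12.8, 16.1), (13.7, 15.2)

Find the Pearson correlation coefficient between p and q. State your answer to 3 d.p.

n = 6, Σp = 89.9, Σq = 97.8, Σp² = 1372.19, Σq² = 1631.3, Σpq = 1473.78
nΣpq − ΣpΣq = 8842.68 − 8792.22 = 50.46
nΣp² − (Σp)² = 8233.14 − 8082.01 = 151.13; nΣq² − (Σq)² = 9787.8 − 9564.84 = 222.96
r = 50.46 / √(151.13 × 222.96) = 50.46 / 183.5646 ≈ 0.275

0.275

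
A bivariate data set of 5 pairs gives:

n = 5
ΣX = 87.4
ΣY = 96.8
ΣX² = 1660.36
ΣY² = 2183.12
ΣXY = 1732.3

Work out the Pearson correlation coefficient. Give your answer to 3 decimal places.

0.199

r = (nΣXY − ΣXΣY) / √[(nΣX² − (ΣX)²)(nΣY² − (ΣY)²)]
Numerator: 5×1732.3 − 87.4×96.8 = 201.18
Denominator: √[(8301.8 − 7638.76)(10915.6 − 9370.24)] = √[663.04 × 1545.36] = 1012.2428
r = 201.18 / 1012.2428 ≈ 0.199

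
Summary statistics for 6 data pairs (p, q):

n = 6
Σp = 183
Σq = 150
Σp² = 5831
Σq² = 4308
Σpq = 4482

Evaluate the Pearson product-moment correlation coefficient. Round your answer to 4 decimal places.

-0.2492

r = (nΣpq − ΣpΣq) / √[(nΣp² − (Σp)²)(nΣq² − (Σq)²)]
Numerator: 6×4482 − 183×150 = -558
Denominator: √[(34986 − 33489)(25848 − 22500)] = √[1497 × 3348] = 2238.7398
r = -558 / 2238.7398 ≈ -0.2492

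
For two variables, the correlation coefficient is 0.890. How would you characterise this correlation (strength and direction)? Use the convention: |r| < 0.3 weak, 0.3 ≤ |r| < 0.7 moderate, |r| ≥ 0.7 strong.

strong positive

r = 0.890 > 0 so the relationship is positive.
|r| = 0.890, which falls in the strong range.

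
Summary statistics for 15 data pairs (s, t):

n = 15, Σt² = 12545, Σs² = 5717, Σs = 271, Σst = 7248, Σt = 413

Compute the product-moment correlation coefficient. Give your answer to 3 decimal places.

-0.218

r = (nΣst − ΣsΣt) / √[(nΣs² − (Σs)²)(nΣt² − (Σt)²)]
Numerator: 15×7248 − 271×413 = -3203
Denominator: √[(85755 − 73441)(188175 − 170569)] = √[12314 × 17606] = 14724.1395
r = -3203 / 14724.1395 ≈ -0.218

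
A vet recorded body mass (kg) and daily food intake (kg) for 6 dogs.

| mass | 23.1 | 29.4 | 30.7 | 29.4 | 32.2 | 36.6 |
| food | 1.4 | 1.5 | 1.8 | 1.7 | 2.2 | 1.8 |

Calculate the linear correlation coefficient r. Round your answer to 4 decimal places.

n = 6, Σx = 181.4, Σy = 10.4, Σx² = 5581.22, Σy² = 18.42, Σxy = 318.4
nΣxy − ΣxΣy = 1910.4 − 1886.56 = 23.84
nΣx² − (Σx)² = 33487.32 − 32905.96 = 581.36; nΣy² − (Σy)² = 110.52 − 108.16 = 2.36
r = 23.84 / √(581.36 × 2.36) = 23.84 / 37.0406 ≈ 0.6436

0.6436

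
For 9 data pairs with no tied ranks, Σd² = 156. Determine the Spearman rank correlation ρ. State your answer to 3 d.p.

ρ = 1 − 6Σd² / [n(n²−1)] = 1 − 6×156 / (9×80)
  = 1 − 936/720 = 1 − 1.3000 ≈ -0.300

-0.300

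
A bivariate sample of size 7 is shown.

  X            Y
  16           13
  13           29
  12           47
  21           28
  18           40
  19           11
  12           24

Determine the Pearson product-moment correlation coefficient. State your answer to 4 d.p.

-0.3172

n = 7, ΣX = 111, ΣY = 192, ΣX² = 1839, ΣY² = 6300, ΣXY = 2954
nΣXY − ΣXΣY = 20678 − 21312 = -634
nΣX² − (ΣX)² = 12873 − 12321 = 552; nΣY² − (ΣY)² = 44100 − 36864 = 7236
r = -634 / √(552 × 7236) = -634 / 1998.5675 ≈ -0.3172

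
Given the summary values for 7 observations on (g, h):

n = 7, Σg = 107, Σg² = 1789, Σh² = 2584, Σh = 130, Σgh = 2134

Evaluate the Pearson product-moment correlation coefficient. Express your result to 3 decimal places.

r = (nΣgh − ΣgΣh) / √[(nΣg² − (Σg)²)(nΣh² − (Σh)²)]
Numerator: 7×2134 − 107×130 = 1028
Denominator: √[(12523 − 11449)(18088 − 16900)] = √[1074 × 1188] = 1129.5627
r = 1028 / 1129.5627 ≈ 0.910

0.910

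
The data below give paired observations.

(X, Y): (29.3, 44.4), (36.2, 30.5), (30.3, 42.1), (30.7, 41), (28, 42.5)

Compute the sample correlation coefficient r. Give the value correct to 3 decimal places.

-0.956

n = 5, ΣX = 154.5, ΣY = 200.5, ΣX² = 4813.51, ΣY² = 8161.27, ΣXY = 6129.35
nΣXY − ΣXΣY = 30646.75 − 30977.25 = -330.5
nΣX² − (ΣX)² = 24067.55 − 23870.25 = 197.3; nΣY² − (ΣY)² = 40806.35 − 40200.25 = 606.1
r = -330.5 / √(197.3 × 606.1) = -330.5 / 345.8085 ≈ -0.956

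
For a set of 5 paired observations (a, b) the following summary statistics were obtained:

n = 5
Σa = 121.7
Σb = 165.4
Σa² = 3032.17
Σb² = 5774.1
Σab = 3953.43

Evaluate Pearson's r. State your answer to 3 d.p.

r = (nΣab − ΣaΣb) / √[(nΣa² − (Σa)²)(nΣb² − (Σb)²)]
Numerator: 5×3953.43 − 121.7×165.4 = -362.03
Denominator: √[(15160.85 − 14810.89)(28870.5 − 27357.16)] = √[349.96 × 1513.34] = 727.7420
r = -362.03 / 727.7420 ≈ -0.497

-0.497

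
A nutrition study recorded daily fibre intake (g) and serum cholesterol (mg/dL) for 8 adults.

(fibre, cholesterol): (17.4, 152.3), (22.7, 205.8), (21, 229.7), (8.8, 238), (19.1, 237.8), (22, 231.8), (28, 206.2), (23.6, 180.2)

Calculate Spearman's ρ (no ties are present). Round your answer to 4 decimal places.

Rank fibre: 2, 6, 4, 1, 3, 5, 8, 7
Rank cholesterol: 1, 3, 5, 8, 7, 6, 4, 2
d = rank(fibre) − rank(cholesterol): 1, 3, -1, -7, -4, -1, 4, 5; Σd² = 118
ρ = 1 − 6Σd² / [n(n²−1)] = 1 − 6×118 / (8×63) = 1 − 708/504 ≈ -0.4048

-0.4048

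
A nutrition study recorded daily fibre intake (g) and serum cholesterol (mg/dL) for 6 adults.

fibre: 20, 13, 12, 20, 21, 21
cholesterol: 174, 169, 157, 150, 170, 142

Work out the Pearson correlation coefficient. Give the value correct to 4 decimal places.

-0.1609

n = 6, Σx = 107, Σy = 962, Σx² = 1995, Σy² = 155050, Σxy = 17113
nΣxy − ΣxΣy = 102678 − 102934 = -256
nΣx² − (Σx)² = 11970 − 11449 = 521; nΣy² − (Σy)² = 930300 − 925444 = 4856
r = -256 / √(521 × 4856) = -256 / 1590.5898 ≈ -0.1609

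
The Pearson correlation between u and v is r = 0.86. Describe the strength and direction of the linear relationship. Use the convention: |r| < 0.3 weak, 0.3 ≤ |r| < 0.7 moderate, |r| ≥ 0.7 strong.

strong positive

r = 0.86 > 0 so the relationship is positive.
|r| = 0.86, which falls in the strong range.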